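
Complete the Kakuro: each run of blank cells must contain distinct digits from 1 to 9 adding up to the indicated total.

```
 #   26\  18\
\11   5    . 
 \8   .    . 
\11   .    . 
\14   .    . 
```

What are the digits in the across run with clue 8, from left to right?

7 1

R1C2 = 11 − 5 = 6 completes the 11 across.
No cell is forced outright now. R2C1 can only be 6 or 7 (the digits allowed by both its 8 across and its 26 down). If R2C1 = 6: that forces R2C2 = 2, R4C1 = 8, after which R4C2 would have to be in {6} for the 14 across but in {1,3,7,9} for the 18 down — contradiction. So R2C1 = 7.
R2C2 = 8 − 7 = 1 completes the 8 across.
No cell is forced outright now. R3C1 can only be 6 or 8 (the digits allowed by both its 11 across and its 26 down). If R3C1 = 6: then R3C2 would have to be in {5} for the 11 across but in {2,3,4,7,8,9} for the 18 down — contradiction. So R3C1 = 8.
R3C2 = 11 − 8 = 3 completes the 11 across.
R4C1 = 26 − 20 = 6 completes the 26 down.
R4C2 = 14 − 6 = 8 completes the 14 across.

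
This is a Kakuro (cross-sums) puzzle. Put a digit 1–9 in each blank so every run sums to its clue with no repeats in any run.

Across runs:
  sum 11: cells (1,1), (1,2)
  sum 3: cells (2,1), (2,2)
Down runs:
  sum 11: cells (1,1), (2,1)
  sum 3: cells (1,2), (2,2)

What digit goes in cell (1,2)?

2

3 in 2 cells must be {1,2}.
The 11 across and the 3 down share only 2, so (1,2) = 2.
The 3 across and the 11 down share only 2, so (2,1) = 2.
(2,2) = 3 − 2 = 1 completes the 3 across.
(1,1) = 11 − 2 = 9 completes the 11 across.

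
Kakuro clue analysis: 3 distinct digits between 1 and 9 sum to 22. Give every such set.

3 distinct digits from 1–9 sum between 6 and 24.

{5,8,9}; {6,7,9}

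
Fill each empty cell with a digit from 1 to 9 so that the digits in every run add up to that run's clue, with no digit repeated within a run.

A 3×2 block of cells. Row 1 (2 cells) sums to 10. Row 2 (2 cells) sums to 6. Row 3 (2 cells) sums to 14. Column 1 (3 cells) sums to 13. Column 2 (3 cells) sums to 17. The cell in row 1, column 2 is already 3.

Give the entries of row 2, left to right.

1, 5

(1,1) = 10 − 3 = 7 completes the 10 across.
(2,2) = 5: the only remaining digit allowed by both the 6 across and the 17 down.
Given what's placed, (3,1) must be 5 to fit the 14 across and 13 down.
(3,2) = 14 − 5 = 9 completes the 14 across.
(2,1) = 6 − 5 = 1 completes the 6 across.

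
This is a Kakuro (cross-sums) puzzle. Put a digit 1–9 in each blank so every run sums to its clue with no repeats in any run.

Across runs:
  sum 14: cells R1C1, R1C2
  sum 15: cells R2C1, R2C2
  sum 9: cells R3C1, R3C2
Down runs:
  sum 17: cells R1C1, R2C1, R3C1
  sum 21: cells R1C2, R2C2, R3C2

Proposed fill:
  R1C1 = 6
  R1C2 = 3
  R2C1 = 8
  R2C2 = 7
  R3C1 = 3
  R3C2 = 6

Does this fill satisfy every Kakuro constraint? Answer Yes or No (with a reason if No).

No — the down run R1C2–R3C2 sums to 16, not 21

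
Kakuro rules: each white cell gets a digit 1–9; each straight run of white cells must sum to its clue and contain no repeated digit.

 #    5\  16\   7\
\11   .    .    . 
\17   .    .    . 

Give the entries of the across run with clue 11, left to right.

3, 7, 1

16 in 2 cells must be {7,9}.
The 11 across and the 16 down share only 7, so R1C2 = 7.
R2C2 = 16 − 7 = 9 completes the 16 down.
Nothing is forced directly, so branch on R1C1, whose candidates are 1 or 3. If R1C1 = 1: that forces R1C3 = 3, after which R2C1 would have to be in {1,2,3,5,6,7} for the 17 across but in {4} for the 5 down — contradiction. So R1C1 = 3.
R1C3 = 11 − 10 = 1 completes the 11 across.
R2C1 = 5 − 3 = 2 completes the 5 down.
R2C3 = 17 − 11 = 6 completes the 17 across.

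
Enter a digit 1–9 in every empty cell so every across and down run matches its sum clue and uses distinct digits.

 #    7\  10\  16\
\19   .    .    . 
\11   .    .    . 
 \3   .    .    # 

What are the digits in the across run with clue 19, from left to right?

3 in 2 cells must be {1,2}; 7 in 3 cells must be {1,2,4}; 16 in 2 cells must be {7,9}.
Only 7 fits R2C3 under both its across sum 11 and down sum 16.
R1C3 = 16 − 7 = 9 completes the 16 down.
Given what's placed, R2C1 must be 1 to fit the 11 across and 7 down.
R2C2 = 11 − 8 = 3 completes the 11 across.
R3C1 = 2: the only remaining digit allowed by both the 3 across and the 7 down.
R3C2 = 3 − 2 = 1 completes the 3 across.
R1C1 = 7 − 3 = 4 completes the 7 down.
R1C2 = 19 − 13 = 6 completes the 19 across.

4, 6, 9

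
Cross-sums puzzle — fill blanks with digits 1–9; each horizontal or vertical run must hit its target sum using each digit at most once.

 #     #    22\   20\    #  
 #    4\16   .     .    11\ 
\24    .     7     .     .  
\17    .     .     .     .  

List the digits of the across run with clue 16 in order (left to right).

9, 7

16 in 2 cells must be {7,9}; 4 in 2 cells must be {1,3}.
Given what's placed, R1C2 must be 9 to fit the 16 across and 22 down.
R1C3 = 16 − 9 = 7 completes the 16 across.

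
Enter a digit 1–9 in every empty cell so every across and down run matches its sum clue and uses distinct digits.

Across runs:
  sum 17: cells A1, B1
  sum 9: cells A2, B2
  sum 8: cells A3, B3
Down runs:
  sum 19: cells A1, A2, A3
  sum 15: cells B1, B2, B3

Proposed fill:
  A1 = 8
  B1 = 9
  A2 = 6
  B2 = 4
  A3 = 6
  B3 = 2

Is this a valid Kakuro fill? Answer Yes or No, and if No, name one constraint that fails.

No — the down run A1–A3 sums to 20, not 19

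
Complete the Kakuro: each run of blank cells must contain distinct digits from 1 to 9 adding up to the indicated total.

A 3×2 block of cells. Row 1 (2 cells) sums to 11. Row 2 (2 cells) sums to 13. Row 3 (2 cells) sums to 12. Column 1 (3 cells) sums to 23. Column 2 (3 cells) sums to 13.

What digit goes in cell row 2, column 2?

7

23 in 3 cells must be {6,8,9}.
Nothing is forced directly, so branch on (1,1), whose candidates are 6 or 8 or 9. If (1,1) = 6: that forces (1,2) = 5, (3,2) = 7, after which (2,2) would have to be in {4,5,6,7,8,9} for the 13 across but in {1} for the 13 down — contradiction. If (1,1) = 8: that forces (1,2) = 3, (3,1) = 9, after which (3,2) would have to be in {3} for the 12 across but in {1,2,4,6,8,9} for the 13 down — contradiction. So (1,1) = 9.
(1,2) = 11 − 9 = 2 completes the 11 across.
Given what's placed, (3,1) must be 8 to fit the 12 across and 23 down.
(3,2) = 12 − 8 = 4 completes the 12 across.
(2,1) = 23 − 17 = 6 completes the 23 down.
(2,2) = 13 − 6 = 7 completes the 13 across.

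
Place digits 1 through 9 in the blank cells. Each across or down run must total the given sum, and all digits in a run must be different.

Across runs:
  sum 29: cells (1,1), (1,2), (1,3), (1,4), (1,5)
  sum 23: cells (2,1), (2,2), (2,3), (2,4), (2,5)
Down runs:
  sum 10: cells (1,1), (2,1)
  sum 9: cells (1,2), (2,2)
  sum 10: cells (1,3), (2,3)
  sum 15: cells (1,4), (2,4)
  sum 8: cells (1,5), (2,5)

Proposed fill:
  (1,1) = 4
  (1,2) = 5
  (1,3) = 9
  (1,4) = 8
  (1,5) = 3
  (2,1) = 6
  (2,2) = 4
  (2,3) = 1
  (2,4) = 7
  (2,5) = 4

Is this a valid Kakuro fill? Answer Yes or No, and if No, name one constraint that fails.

No — the down run (1,5)–(2,5) sums to 7, not 8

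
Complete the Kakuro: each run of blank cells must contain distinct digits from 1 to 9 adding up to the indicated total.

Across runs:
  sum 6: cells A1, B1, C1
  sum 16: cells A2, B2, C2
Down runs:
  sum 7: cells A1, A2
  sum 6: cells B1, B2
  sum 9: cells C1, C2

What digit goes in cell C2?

6 in 3 cells must be {1,2,3}.
Nothing is forced directly, so branch on A1, whose candidates are 1 or 2 or 3. If A1 = 1: that forces B1 = 2, C1 = 3, A2 = 6, after which B2 would have to be in {1,2,3,7,8,9} for the 16 across but in {4} for the 6 down — contradiction. If A1 = 2: that forces B1 = 1, C1 = 3, A2 = 5, after which B2 would have to be in {2,3,4,7,8,9} for the 16 across but in {5} for the 6 down — contradiction. So A1 = 3.
A2 = 7 − 3 = 4 completes the 7 down.
Given what's placed, B2 must be 5 to fit the 16 across and 6 down.
C2 = 16 − 9 = 7 completes the 16 across.
B1 = 6 − 5 = 1 completes the 6 down.
C1 = 6 − 4 = 2 completes the 6 across.

7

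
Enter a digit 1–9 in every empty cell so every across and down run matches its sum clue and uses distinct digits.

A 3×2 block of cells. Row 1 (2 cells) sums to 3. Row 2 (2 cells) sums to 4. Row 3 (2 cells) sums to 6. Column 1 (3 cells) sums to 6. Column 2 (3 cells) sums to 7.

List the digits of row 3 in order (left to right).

2, 4

3 in 2 cells must be {1,2}; 4 in 2 cells must be {1,3}; 6 in 3 cells must be {1,2,3}.
The 4 across and the 7 down share only 1, so (2,2) = 1.
Given what's placed, (1,2) must be 2 to fit the 3 across and 7 down.
(2,1) = 4 − 1 = 3 completes the 4 across.
(3,2) = 7 − 3 = 4 completes the 7 down.
(1,1) = 3 − 2 = 1 completes the 3 across.
(3,1) = 6 − 4 = 2 completes the 6 across.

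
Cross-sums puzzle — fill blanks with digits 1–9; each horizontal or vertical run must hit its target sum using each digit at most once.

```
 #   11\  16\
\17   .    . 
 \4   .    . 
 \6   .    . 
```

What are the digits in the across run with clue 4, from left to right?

1, 3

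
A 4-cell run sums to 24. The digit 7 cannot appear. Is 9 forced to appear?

Yes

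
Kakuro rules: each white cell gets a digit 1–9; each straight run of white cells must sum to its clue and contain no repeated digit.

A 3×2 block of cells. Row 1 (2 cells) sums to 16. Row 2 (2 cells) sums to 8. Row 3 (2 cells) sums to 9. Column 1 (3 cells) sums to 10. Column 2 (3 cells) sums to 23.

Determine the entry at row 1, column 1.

16 in 2 cells must be {7,9}; 23 in 3 cells must be {6,8,9}.
The 16 across and the 10 down share only 7, so (1,1) = 7.
(1,2) = 16 − 7 = 9 completes the 16 across.
Given what's placed, (2,2) must be 6 to fit the 8 across and 23 down.
(3,2) = 23 − 15 = 8 completes the 23 down.
(2,1) = 8 − 6 = 2 completes the 8 across.
(3,1) = 9 − 8 = 1 completes the 9 across.

7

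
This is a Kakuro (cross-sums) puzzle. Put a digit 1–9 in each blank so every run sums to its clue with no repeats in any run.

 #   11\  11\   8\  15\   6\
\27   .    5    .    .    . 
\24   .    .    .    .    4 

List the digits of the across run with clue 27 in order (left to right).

R1C5 = 6 − 4 = 2 completes the 6 down.
R2C2 = 11 − 5 = 6 completes the 11 down.
No cell is forced outright now. R1C3 can only be 3 or 7 (the digits allowed by both its 27 across and its 8 down). If R1C3 = 7: that forces R1C4 = 9, R2C3 = 1, after which R2C4 would have to be in {5,8} for the 24 across but in {6} for the 15 down — contradiction. So R1C3 = 3.
R2C3 = 8 − 3 = 5 completes the 8 down.
Nothing is forced directly, so branch on R2C4, whose candidates are 7 or 8. If R2C4 = 8: then R1C4 would have to be in {8,9} for the 27 across but in {7} for the 15 down — contradiction. So R2C4 = 7.
R1C4 = 15 − 7 = 8 completes the 15 down.
R2C1 = 24 − 22 = 2 completes the 24 across.
R1C1 = 27 − 18 = 9 completes the 27 across.

9, 5, 3, 8, 2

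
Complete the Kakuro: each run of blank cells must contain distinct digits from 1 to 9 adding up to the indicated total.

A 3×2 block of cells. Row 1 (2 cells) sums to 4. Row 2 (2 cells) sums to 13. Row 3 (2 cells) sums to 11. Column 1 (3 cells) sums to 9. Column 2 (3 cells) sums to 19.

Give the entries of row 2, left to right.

4 in 2 cells must be {1,3}.
The 4 across and the 19 down share only 3, so (1,2) = 3.
(1,1) = 4 − 3 = 1 completes the 4 across.
Nothing is forced directly, so branch on (2,1), whose candidates are 5 or 6. If (2,1) = 5: then (2,2) would have to be in {8} for the 13 across but in {7,9} for the 19 down — contradiction. So (2,1) = 6.
(2,2) = 13 − 6 = 7 completes the 13 across.
(3,1) = 9 − 7 = 2 completes the 9 down.
(3,2) = 11 − 2 = 9 completes the 11 across.

6 7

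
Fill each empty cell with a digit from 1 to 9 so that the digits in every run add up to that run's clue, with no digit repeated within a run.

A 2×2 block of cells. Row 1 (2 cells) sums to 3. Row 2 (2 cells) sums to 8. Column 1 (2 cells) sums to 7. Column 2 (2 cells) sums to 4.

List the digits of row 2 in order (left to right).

3 in 2 cells must be {1,2}; 4 in 2 cells must be {1,3}.
The 3 across and the 4 down share only 1, so (1,2) = 1.
(2,2) = 4 − 1 = 3 completes the 4 down.
(1,1) = 3 − 1 = 2 completes the 3 across.
(2,1) = 8 − 3 = 5 completes the 8 across.

5 3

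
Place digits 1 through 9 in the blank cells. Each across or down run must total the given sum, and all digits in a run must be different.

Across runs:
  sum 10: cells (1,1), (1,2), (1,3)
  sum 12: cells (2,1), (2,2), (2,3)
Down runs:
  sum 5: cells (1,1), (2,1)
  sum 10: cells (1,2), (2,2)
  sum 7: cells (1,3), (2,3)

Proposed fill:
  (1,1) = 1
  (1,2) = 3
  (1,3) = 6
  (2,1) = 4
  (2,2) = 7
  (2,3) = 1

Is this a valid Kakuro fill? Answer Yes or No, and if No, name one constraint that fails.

Yes

Across: 1+3+6=10; 4+7+1=12. Down: 1+4=5; 3+7=10; 6+1=7. No digit repeats within any run.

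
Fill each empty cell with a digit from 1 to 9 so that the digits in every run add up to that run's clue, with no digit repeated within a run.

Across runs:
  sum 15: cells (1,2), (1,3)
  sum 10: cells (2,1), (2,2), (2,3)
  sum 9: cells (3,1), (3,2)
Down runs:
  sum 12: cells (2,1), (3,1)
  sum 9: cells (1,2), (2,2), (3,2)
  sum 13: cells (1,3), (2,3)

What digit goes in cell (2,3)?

4

The 15 across and the 9 down share only 6, so (1,2) = 6.
(1,3) = 15 − 6 = 9 completes the 15 across.
(2,3) = 13 − 9 = 4 completes the 13 down.
(2,1) = 5: the only remaining digit allowed by both the 10 across and the 12 down.
(2,2) = 10 − 9 = 1 completes the 10 across.
(3,1) = 12 − 5 = 7 completes the 12 down.
(3,2) = 9 − 7 = 2 completes the 9 across.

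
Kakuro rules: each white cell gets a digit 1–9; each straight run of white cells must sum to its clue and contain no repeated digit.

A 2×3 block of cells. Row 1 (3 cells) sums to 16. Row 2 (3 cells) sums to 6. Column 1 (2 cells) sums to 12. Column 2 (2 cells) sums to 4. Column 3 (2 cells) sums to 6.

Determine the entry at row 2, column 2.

1

6 in 3 cells must be {1,2,3}; 4 in 2 cells must be {1,3}.
The 6 across and the 12 down share only 3, so (2,1) = 3.
Given what's placed, (2,2) must be 1 to fit the 6 across and 4 down.
(2,3) = 6 − 4 = 2 completes the 6 across.
(1,1) = 12 − 3 = 9 completes the 12 down.
(1,2) = 4 − 1 = 3 completes the 4 down.
(1,3) = 16 − 12 = 4 completes the 16 across.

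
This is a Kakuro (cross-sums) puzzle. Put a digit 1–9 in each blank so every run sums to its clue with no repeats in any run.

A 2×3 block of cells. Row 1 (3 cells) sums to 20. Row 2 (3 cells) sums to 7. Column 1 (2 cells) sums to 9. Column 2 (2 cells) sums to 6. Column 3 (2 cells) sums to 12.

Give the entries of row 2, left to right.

2, 1, 4

7 in 3 cells must be {1,2,4}.
The 7 across and the 12 down share only 4, so (2,3) = 4.
(1,3) = 12 − 4 = 8 completes the 12 down.
Given what's placed, (1,2) must be 5 to fit the 20 across and 6 down.
(2,2) = 6 − 5 = 1 completes the 6 down.
(1,1) = 20 − 13 = 7 completes the 20 across.
(2,1) = 7 − 5 = 2 completes the 7 across.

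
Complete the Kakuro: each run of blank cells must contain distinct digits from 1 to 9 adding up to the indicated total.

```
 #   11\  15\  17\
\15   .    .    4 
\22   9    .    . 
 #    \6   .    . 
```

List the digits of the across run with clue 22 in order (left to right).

9 5 8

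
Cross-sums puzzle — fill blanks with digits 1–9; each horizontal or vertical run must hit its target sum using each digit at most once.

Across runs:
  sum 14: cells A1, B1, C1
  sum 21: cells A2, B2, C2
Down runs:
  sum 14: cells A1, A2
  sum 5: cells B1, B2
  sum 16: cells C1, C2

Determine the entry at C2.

16 in 2 cells must be {7,9}.
The 21 across and the 5 down share only 4, so B2 = 4.
Given what's placed, C2 must be 9 to fit the 21 across and 16 down.
B1 = 5 − 4 = 1 completes the 5 down.
C1 = 16 − 9 = 7 completes the 16 down.
A2 = 21 − 13 = 8 completes the 21 across.
A1 = 14 − 8 = 6 completes the 14 across.

9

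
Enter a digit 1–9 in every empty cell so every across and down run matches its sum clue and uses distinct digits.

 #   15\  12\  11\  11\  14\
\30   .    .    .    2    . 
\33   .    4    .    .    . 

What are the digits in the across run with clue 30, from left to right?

7, 8, 4, 2, 9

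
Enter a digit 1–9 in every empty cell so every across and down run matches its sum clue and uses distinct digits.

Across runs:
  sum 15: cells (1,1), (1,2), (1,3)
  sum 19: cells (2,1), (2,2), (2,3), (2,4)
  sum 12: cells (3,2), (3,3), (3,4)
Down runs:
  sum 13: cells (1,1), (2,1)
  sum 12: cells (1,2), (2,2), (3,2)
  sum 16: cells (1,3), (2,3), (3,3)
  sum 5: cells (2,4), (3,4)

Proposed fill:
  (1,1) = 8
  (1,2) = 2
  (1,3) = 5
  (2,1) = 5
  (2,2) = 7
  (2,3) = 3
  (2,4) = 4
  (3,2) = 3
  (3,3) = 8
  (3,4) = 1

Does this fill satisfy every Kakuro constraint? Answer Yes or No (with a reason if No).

Across: 8+2+5=15; 5+7+3+4=19; 3+8+1=12. Down: 8+5=13; 2+7+3=12; 5+3+8=16; 4+1=5. No digit repeats within any run.

Yes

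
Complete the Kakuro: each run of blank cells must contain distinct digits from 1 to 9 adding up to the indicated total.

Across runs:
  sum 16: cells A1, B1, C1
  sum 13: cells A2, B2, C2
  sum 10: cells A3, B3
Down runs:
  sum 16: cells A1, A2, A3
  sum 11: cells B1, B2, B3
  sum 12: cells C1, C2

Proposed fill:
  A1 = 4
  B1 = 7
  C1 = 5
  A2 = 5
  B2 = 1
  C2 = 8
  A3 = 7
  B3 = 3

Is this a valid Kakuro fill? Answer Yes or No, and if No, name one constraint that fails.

No — the across run A2–C2 sums to 14, not 13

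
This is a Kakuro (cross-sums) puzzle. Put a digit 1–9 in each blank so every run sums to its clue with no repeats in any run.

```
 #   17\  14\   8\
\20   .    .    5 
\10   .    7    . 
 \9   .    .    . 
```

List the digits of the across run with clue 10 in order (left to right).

2 7 1

Given what's placed, R1C2 must be 6 to fit the 20 across and 14 down.
R3C2 = 14 − 13 = 1 completes the 14 down.
R3C3 = 2: the only remaining digit allowed by both the 9 across and the 8 down.
R1C1 = 20 − 11 = 9 completes the 20 across.
R2C3 = 8 − 7 = 1 completes the 8 down.
R3C1 = 9 − 3 = 6 completes the 9 across.
R2C1 = 10 − 8 = 2 completes the 10 across.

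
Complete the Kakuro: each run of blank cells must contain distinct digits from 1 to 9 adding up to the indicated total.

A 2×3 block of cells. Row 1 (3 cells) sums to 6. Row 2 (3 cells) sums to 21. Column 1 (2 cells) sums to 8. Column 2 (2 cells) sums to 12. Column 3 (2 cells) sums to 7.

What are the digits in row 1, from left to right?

6 in 3 cells must be {1,2,3}.
The 6 across and the 12 down share only 3, so (1,2) = 3.
(2,2) = 12 − 3 = 9 completes the 12 down.
Nothing is forced directly, so branch on (2,1), whose candidates are 5 or 7. If (2,1) = 5: then (1,1) would have to be in {1,2} for the 6 across but in {3} for the 8 down — contradiction. So (2,1) = 7.
(1,1) = 8 − 7 = 1 completes the 8 down.
(1,3) = 6 − 4 = 2 completes the 6 across.
(2,3) = 21 − 16 = 5 completes the 21 across.

1 3 2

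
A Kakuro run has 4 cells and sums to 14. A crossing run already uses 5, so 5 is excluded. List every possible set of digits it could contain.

4 distinct digits from 1–9 sum between 10 and 30.
Dropping sets that contain 5.

{1,2,3,8}; {1,2,4,7}; {1,3,4,6}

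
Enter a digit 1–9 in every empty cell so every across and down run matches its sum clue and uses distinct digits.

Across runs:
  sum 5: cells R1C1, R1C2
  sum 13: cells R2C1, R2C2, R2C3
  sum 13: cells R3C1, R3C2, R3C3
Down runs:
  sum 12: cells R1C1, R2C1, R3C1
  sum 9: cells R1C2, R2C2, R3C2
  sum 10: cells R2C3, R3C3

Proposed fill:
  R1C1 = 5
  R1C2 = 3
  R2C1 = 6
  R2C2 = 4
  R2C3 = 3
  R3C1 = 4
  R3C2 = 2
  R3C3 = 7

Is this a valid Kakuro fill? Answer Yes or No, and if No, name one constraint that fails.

No — the down run R1C1–R3C1 sums to 15, not 12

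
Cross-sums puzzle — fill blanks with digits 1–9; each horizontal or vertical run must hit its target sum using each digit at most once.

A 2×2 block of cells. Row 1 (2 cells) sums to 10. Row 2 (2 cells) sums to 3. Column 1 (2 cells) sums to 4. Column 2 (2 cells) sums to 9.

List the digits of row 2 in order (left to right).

1, 2

3 in 2 cells must be {1,2}; 4 in 2 cells must be {1,3}.
The 3 across and the 4 down share only 1, so (2,1) = 1.
(2,2) = 3 − 1 = 2 completes the 3 across.
(1,1) = 4 − 1 = 3 completes the 4 down.
(1,2) = 10 − 3 = 7 completes the 10 across.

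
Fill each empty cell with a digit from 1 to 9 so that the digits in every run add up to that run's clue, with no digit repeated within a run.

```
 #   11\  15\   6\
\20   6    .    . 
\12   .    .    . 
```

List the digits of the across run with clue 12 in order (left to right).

5 6 1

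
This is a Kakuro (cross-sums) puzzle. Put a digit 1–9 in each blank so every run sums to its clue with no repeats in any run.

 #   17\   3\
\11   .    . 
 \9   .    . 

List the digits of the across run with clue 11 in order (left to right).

17 in 2 cells must be {8,9}; 3 in 2 cells must be {1,2}.
The 11 across and the 3 down share only 2, so R1C2 = 2.
The 9 across and the 17 down share only 8, so R2C1 = 8.
R2C2 = 9 − 8 = 1 completes the 9 across.
R1C1 = 11 − 2 = 9 completes the 11 across.

9 2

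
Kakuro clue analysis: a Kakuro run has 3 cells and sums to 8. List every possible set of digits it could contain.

3 distinct digits from 1–9 sum between 6 and 24.

{1,2,5}; {1,3,4}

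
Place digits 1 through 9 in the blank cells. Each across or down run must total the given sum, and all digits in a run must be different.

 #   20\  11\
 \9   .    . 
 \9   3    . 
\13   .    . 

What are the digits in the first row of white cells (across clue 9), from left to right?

8, 1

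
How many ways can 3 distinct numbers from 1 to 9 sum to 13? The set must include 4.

3 distinct digits from 1–9 sum between 6 and 24.
Keeping only sets containing 4.
Enumerating: {1,4,8}, {2,4,7}, {3,4,6}.

3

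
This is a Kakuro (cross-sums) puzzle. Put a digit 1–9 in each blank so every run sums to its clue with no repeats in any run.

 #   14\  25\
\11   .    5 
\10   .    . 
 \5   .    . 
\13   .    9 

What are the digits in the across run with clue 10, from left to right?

3, 7

R1C1 = 11 − 5 = 6 completes the 11 across.
R4C1 = 13 − 9 = 4 completes the 13 across.
Nothing is forced directly, so branch on R2C1, whose candidates are 1 or 3. If R2C1 = 1: then R2C2 would have to be in {9} for the 10 across but in {3,4,7,8} for the 25 down — contradiction. So R2C1 = 3.
R2C2 = 10 − 3 = 7 completes the 10 across.
R3C1 = 14 − 13 = 1 completes the 14 down.
R3C2 = 5 − 1 = 4 completes the 5 across.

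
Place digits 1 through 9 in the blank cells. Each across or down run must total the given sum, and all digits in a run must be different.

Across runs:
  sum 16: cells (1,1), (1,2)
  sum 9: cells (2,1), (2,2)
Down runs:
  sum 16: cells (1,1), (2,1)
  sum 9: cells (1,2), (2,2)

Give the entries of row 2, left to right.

16 in 2 cells must be {7,9}.
The 16 across and the 9 down share only 7, so (1,2) = 7.
The 9 across and the 16 down share only 7, so (2,1) = 7.
(2,2) = 9 − 7 = 2 completes the 9 across.
(1,1) = 16 − 7 = 9 completes the 16 across.

7 2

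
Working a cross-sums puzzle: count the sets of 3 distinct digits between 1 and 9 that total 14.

8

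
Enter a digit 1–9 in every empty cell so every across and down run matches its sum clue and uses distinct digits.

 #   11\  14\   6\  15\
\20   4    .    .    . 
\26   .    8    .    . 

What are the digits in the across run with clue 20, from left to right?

R1C2 = 14 − 8 = 6 completes the 14 down.
R2C1 = 11 − 4 = 7 completes the 11 down.
Nothing is forced directly, so branch on R2C3, whose candidates are 2 or 5. If R2C3 = 2: then R1C3 would have to be in {1,2,3,7,8,9} for the 20 across but in {4} for the 6 down — contradiction. So R2C3 = 5.
R1C3 = 6 − 5 = 1 completes the 6 down.
R1C4 = 20 − 11 = 9 completes the 20 across.
R2C4 = 26 − 20 = 6 completes the 26 across.

4 6 1 9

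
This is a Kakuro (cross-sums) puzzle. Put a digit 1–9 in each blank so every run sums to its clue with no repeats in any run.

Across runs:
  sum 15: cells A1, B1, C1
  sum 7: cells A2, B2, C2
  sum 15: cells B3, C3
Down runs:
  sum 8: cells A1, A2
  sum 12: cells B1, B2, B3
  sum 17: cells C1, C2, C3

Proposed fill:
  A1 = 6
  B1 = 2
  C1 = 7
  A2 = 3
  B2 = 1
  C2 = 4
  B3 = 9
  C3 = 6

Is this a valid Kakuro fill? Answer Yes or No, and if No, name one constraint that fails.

No — the across run A2–C2 sums to 8, not 7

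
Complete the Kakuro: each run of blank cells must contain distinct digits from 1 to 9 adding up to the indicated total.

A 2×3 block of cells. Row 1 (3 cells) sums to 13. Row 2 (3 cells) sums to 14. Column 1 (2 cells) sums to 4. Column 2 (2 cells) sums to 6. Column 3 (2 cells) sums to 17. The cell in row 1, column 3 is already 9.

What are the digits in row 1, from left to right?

4 in 2 cells must be {1,3}; 17 in 2 cells must be {8,9}.
Given what's placed, (1,2) must be 1 to fit the 13 across and 6 down.
(2,2) = 6 − 1 = 5 completes the 6 down.
(2,3) = 17 − 9 = 8 completes the 17 down.
(1,1) = 13 − 10 = 3 completes the 13 across.
(2,1) = 14 − 13 = 1 completes the 14 across.

3, 1, 9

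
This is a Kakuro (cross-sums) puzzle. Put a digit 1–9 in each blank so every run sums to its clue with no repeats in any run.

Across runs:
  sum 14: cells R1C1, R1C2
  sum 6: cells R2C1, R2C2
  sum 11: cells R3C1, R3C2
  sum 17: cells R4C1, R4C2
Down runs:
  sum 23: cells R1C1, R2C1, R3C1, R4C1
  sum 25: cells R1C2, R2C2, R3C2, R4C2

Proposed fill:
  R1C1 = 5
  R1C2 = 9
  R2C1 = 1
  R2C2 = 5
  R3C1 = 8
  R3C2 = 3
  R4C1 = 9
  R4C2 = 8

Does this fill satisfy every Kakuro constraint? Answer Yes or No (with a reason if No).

Yes

Across: 5+9=14; 1+5=6; 8+3=11; 9+8=17. Down: 5+1+8+9=23; 9+5+3+8=25. No digit repeats within any run.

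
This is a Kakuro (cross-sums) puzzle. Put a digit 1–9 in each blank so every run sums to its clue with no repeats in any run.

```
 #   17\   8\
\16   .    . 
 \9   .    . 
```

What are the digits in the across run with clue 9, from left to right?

16 in 2 cells must be {7,9}; 17 in 2 cells must be {8,9}.
The 16 across and the 17 down share only 9, so R1C1 = 9.
R1C2 = 16 − 9 = 7 completes the 16 across.
R2C1 = 17 − 9 = 8 completes the 17 down.
R2C2 = 9 − 8 = 1 completes the 9 across.

8, 1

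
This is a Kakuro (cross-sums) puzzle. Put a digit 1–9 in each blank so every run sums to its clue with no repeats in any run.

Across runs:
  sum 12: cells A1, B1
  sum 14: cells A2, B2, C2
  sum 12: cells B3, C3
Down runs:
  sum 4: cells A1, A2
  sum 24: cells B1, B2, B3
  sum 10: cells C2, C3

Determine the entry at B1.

9

4 in 2 cells must be {1,3}; 24 in 3 cells must be {7,8,9}.
The 12 across and the 4 down share only 3, so A1 = 3.
B1 = 12 − 3 = 9 completes the 12 across.
A2 = 4 − 3 = 1 completes the 4 down.
No cell is forced outright now. B2 can only be 7 or 8 (the digits allowed by both its 14 across and its 24 down). If B2 = 8: then C2 would have to be in {5} for the 14 across but in {1,2,3,4,6,7,8,9} for the 10 down — contradiction. So B2 = 7.
C2 = 14 − 8 = 6 completes the 14 across.
B3 = 24 − 16 = 8 completes the 24 down.
C3 = 12 − 8 = 4 completes the 12 across.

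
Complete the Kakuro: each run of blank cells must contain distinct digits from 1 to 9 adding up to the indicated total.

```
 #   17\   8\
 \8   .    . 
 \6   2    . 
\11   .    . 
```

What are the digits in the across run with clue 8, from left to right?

7 1

R2C2 = 6 − 2 = 4 completes the 6 across.
R3C2 = 3: the only remaining digit allowed by both the 11 across and the 8 down.
R1C2 = 8 − 7 = 1 completes the 8 down.
R3C1 = 11 − 3 = 8 completes the 11 across.
R1C1 = 8 − 1 = 7 completes the 8 across.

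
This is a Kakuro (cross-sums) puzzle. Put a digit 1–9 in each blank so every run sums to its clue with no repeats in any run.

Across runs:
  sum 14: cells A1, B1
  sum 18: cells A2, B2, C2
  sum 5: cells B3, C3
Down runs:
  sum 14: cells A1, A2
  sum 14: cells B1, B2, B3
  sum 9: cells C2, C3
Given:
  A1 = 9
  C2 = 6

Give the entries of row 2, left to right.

5 7 6

B1 = 14 − 9 = 5 completes the 14 across.
A2 = 14 − 9 = 5 completes the 14 down.
B2 = 18 − 11 = 7 completes the 18 across.
B3 = 14 − 12 = 2 completes the 14 down.
C3 = 5 − 2 = 3 completes the 5 across.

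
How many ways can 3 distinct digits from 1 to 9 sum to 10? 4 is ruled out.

3 distinct digits from 1–9 sum between 6 and 24.
Dropping sets that contain 4.
Enumerating: {1,2,7}, {1,3,6}, {2,3,5}.

3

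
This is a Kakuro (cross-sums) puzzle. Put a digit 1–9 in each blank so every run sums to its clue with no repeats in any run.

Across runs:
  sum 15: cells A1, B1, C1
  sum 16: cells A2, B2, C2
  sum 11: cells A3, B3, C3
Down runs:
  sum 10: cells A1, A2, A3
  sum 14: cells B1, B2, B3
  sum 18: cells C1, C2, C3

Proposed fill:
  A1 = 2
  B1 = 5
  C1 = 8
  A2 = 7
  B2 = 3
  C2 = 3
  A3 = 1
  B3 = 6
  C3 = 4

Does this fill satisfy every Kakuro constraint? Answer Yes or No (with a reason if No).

No — the down run C1–C3 sums to 15, not 18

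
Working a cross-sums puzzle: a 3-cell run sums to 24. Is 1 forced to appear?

No

The only way to make 24 from 3 distinct digits is {7,8,9}, which does not contain 1.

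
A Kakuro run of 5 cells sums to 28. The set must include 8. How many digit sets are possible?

6

5 distinct digits from 1–9 sum between 15 and 35.
Keeping only sets containing 8.
Enumerating: {1,3,7,8,9}, {1,4,6,8,9}, {2,3,6,8,9}, {2,4,5,8,9}, {2,5,6,7,8}, {3,4,6,7,8}.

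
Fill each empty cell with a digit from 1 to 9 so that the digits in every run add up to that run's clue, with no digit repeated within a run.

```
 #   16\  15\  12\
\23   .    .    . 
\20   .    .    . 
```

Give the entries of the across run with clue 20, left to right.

7 9 4

23 in 3 cells must be {6,8,9}; 16 in 2 cells must be {7,9}.
The 23 across and the 16 down share only 9, so R1C1 = 9.
Given what's placed, R1C3 must be 8 to fit the 23 across and 12 down.
R2C1 = 16 − 9 = 7 completes the 16 down.
R2C3 = 12 − 8 = 4 completes the 12 down.
R1C2 = 23 − 17 = 6 completes the 23 across.
R2C2 = 20 − 11 = 9 completes the 20 across.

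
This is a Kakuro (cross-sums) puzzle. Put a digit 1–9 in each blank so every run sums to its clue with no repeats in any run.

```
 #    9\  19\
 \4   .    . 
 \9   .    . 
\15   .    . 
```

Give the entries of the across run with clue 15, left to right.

4 in 2 cells must be {1,3}.
The 4 across and the 19 down share only 3, so R1C2 = 3.
Given what's placed, R2C2 must be 7 to fit the 9 across and 19 down.
R3C1 = 6: only digit in both the 15-across and 9-down candidate sets.
R3C2 = 15 − 6 = 9 completes the 15 across.
R1C1 = 4 − 3 = 1 completes the 4 across.
R2C1 = 9 − 7 = 2 completes the 9 across.

6, 9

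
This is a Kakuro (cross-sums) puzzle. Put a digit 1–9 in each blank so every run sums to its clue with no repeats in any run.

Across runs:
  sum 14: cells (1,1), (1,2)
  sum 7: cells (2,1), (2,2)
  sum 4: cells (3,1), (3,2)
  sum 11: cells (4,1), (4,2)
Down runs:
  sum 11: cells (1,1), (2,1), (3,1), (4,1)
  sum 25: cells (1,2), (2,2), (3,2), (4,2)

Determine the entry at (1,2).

9

4 in 2 cells must be {1,3}; 11 in 4 cells must be {1,2,3,5}.
Only 5 fits (1,1) under both its across sum 14 and down sum 11.
(1,2) = 14 − 5 = 9 completes the 14 across.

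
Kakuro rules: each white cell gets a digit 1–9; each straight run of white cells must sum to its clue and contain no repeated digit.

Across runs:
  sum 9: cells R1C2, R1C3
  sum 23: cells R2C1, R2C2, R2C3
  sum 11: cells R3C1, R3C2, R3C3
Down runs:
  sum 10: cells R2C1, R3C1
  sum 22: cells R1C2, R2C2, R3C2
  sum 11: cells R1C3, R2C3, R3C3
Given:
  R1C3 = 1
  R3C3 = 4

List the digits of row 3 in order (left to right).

23 in 3 cells must be {6,8,9}.
R1C2 = 9 − 1 = 8 completes the 9 across.
R2C2 = 9: the only remaining digit allowed by both the 23 across and the 22 down.
R2C3 = 11 − 5 = 6 completes the 11 down.
R3C2 = 22 − 17 = 5 completes the 22 down.
R2C1 = 23 − 15 = 8 completes the 23 across.
R3C1 = 11 − 9 = 2 completes the 11 across.

2 5 4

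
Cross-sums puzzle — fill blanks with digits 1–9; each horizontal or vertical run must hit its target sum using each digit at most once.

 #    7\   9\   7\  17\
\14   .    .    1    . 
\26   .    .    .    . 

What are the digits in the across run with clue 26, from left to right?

4 7 6 9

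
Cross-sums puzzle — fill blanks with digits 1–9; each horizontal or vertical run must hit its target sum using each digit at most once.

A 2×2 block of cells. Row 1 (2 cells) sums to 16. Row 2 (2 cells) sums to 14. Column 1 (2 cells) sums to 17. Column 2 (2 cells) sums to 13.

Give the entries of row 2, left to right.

8, 6

16 in 2 cells must be {7,9}; 17 in 2 cells must be {8,9}.
The 16 across and the 17 down share only 9, so (1,1) = 9.
(1,2) = 16 − 9 = 7 completes the 16 across.
(2,1) = 17 − 9 = 8 completes the 17 down.
(2,2) = 14 − 8 = 6 completes the 14 across.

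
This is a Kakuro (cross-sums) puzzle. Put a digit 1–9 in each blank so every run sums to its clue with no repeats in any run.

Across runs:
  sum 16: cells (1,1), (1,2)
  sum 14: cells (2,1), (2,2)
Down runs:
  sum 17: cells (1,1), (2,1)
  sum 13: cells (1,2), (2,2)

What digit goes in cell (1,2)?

7

16 in 2 cells must be {7,9}; 17 in 2 cells must be {8,9}.
The 16 across and the 17 down share only 9, so (1,1) = 9.
(1,2) = 16 − 9 = 7 completes the 16 across.
(2,1) = 17 − 9 = 8 completes the 17 down.
(2,2) = 14 − 8 = 6 completes the 14 across.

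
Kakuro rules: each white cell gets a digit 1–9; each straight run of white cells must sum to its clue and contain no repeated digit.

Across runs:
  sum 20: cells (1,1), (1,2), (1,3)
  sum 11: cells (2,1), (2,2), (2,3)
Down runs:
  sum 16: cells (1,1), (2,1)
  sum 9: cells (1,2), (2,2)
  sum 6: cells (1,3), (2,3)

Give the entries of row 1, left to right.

9 6 5

16 in 2 cells must be {7,9}.
The 11 across and the 16 down share only 7, so (2,1) = 7.
Given what's placed, (2,3) must be 1 to fit the 11 across and 6 down.
(1,1) = 16 − 7 = 9 completes the 16 down.
(1,3) = 6 − 1 = 5 completes the 6 down.
(2,2) = 11 − 8 = 3 completes the 11 across.
(1,2) = 20 − 14 = 6 completes the 20 across.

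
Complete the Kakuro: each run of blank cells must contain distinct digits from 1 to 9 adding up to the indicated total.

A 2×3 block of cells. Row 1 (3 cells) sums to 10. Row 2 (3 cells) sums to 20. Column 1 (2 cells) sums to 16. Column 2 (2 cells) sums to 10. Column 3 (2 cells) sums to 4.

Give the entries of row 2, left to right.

16 in 2 cells must be {7,9}; 4 in 2 cells must be {1,3}.
The 10 across and the 16 down share only 7, so (1,1) = 7.
Given what's placed, (1,3) must be 1 to fit the 10 across and 4 down.
(2,1) = 16 − 7 = 9 completes the 16 down.
(2,3) = 4 − 1 = 3 completes the 4 down.
(1,2) = 10 − 8 = 2 completes the 10 across.
(2,2) = 20 − 12 = 8 completes the 20 across.

9, 8, 3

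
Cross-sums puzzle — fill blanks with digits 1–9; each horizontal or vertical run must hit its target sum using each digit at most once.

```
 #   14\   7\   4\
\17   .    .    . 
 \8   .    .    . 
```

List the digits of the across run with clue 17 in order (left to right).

9, 5, 3

4 in 2 cells must be {1,3}.
The 8 across and the 14 down share only 5, so R2C1 = 5.
Given what's placed, R2C3 must be 1 to fit the 8 across and 4 down.
R1C1 = 14 − 5 = 9 completes the 14 down.
R1C3 = 4 − 1 = 3 completes the 4 down.
R2C2 = 8 − 6 = 2 completes the 8 across.
R1C2 = 17 − 12 = 5 completes the 17 across.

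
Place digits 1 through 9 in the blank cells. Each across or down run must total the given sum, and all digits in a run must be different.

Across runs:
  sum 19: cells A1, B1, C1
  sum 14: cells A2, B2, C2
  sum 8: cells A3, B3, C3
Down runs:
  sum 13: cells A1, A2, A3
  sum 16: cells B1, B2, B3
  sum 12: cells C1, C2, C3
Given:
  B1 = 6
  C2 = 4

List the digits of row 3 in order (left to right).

4 1 3

C1 = 5: the only remaining digit allowed by both the 19 across and the 12 down.
C3 = 12 − 9 = 3 completes the 12 down.
A1 = 19 − 11 = 8 completes the 19 across.
B3 = 1: the only remaining digit allowed by both the 8 across and the 16 down.
B2 = 16 − 7 = 9 completes the 16 down.
A3 = 8 − 4 = 4 completes the 8 across.
A2 = 14 − 13 = 1 completes the 14 across.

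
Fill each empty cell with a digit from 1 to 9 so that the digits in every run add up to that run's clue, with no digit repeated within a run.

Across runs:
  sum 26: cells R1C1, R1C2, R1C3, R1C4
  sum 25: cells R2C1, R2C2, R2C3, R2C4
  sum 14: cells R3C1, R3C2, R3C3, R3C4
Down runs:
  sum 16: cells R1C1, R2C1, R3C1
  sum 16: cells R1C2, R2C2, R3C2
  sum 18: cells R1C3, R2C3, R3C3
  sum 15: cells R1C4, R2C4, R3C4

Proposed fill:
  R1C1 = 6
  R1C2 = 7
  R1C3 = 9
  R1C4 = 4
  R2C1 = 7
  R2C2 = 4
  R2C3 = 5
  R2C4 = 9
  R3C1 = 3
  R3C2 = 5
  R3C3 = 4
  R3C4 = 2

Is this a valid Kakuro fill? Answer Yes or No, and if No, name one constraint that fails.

Yes

Across: 6+7+9+4=26; 7+4+5+9=25; 3+5+4+2=14. Down: 6+7+3=16; 7+4+5=16; 9+5+4=18; 4+9+2=15. No digit repeats within any run.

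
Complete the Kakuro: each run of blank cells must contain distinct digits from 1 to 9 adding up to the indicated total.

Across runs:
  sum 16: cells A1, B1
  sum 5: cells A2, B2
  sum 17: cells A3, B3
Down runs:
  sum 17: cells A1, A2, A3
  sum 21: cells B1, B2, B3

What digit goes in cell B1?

9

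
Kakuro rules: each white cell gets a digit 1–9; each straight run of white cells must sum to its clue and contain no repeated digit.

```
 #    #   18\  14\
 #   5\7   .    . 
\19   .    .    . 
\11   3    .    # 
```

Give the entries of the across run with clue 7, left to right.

R2C1 = 5 − 3 = 2 completes the 5 down.
R3C2 = 11 − 3 = 8 completes the 11 across.
Given what's placed, R2C2 must be 9 to fit the 19 across and 18 down.
R2C3 = 19 − 11 = 8 completes the 19 across.
R1C2 = 18 − 17 = 1 completes the 18 down.
R1C3 = 7 − 1 = 6 completes the 7 across.

1 6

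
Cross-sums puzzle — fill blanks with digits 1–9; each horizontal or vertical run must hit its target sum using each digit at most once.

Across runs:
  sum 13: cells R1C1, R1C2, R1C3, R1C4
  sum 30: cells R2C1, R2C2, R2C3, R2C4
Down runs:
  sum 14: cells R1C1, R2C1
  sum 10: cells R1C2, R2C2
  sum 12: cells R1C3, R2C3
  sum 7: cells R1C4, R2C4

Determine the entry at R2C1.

9

30 in 4 cells must be {6,7,8,9}.
Only 6 fits R2C4 under both its across sum 30 and down sum 7.
R1C4 = 7 − 6 = 1 completes the 7 down.
Nothing is forced directly, so branch on R1C1, whose candidates are 5 or 6. If R1C1 = 6: that forces R1C3 = 4, R2C1 = 8, after which R2C3 would have to be in {7,9} for the 30 across but in {8} for the 12 down — contradiction. So R1C1 = 5.
R2C1 = 14 − 5 = 9 completes the 14 down.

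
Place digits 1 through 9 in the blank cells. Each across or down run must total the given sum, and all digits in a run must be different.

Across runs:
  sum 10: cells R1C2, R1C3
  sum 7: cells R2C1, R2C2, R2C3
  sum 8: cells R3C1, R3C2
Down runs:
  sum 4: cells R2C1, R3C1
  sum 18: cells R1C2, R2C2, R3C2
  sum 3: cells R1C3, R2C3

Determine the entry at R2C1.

1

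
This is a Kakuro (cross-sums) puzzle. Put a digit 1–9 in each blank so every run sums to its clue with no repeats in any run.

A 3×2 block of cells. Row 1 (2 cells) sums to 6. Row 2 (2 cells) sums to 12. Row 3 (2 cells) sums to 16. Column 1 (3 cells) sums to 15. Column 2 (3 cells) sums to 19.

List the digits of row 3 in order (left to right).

9 7

16 in 2 cells must be {7,9}.
Nothing is forced directly, so branch on (1,2), whose candidates are 2 or 4 or 5. If (1,2) = 2: that forces (1,1) = 4, (3,1) = 9, after which (3,2) would have to be in {7} for the 16 across but in {8,9} for the 19 down — contradiction. If (1,2) = 5: that forces (1,1) = 1, (2,2) = 8, (3,1) = 9, after which (3,2) would have to be in {7} for the 16 across but in {6} for the 19 down — contradiction. So (1,2) = 4.
(1,1) = 6 − 4 = 2 completes the 6 across.
Nothing is forced directly, so branch on (3,1), whose candidates are 7 or 9. If (3,1) = 7: then (2,1) would have to be in {3,4,5,7,8,9} for the 12 across but in {6} for the 15 down — contradiction. So (3,1) = 9.
(2,1) = 15 − 11 = 4 completes the 15 down.
(2,2) = 12 − 4 = 8 completes the 12 across.
(3,2) = 16 − 9 = 7 completes the 16 across.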